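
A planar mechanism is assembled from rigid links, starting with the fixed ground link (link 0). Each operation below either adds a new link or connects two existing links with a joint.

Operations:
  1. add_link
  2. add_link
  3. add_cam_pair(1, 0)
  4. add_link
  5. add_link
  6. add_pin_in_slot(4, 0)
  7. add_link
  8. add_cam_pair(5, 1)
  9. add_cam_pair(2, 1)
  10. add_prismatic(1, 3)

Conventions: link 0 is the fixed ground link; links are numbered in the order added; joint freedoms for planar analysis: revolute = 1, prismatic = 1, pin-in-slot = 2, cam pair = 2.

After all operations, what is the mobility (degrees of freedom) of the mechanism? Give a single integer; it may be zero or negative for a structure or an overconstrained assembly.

L=1 J1=0 J2=0
add link → L=2 J1=0 J2=0
add link → L=3 J1=0 J2=0
C@1,0 dof=2 J2 → L=3 J1=0 J2=1
add link → L=4 J1=0 J2=1
add link → L=5 J1=0 J2=1
PS@4,0 dof=2 J2 → L=5 J1=0 J2=2
add link → L=6 J1=0 J2=2
C@5,1 dof=2 J2 → L=6 J1=0 J2=3
C@2,1 dof=2 J2 → L=6 J1=0 J2=4
P@1,3 dof=1 J1 → L=6 J1=1 J2=4
M=3(L−1)−2J1−J2=3·5−2·1−4=9

M = 9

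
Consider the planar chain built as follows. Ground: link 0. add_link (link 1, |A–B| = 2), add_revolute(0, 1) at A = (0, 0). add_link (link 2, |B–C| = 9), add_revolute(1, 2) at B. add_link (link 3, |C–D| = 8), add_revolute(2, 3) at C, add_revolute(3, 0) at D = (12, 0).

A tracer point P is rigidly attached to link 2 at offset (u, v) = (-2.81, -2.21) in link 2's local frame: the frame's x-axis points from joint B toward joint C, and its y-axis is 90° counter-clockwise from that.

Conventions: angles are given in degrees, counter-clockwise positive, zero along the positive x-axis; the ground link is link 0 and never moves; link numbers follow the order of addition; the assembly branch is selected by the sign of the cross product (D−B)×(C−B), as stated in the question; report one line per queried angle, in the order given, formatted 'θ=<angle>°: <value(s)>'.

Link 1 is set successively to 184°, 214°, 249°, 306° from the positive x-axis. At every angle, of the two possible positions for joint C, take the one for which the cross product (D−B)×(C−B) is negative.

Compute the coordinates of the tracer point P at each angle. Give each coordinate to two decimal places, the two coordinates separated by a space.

A=(0,0), D=(12.00,0)
θ=184°: B = A + 2.00·(cos184°, sin184°) = (-1.9951, -0.1395)
θ=184°: |BD| = 13.9958
θ=184°: circle(B,9.00) ∩ circle(D,8.00): a=7.6052, h=4.8125
θ=184°:   candidates: C₊=(5.5618,4.7486) cross=67.355; C₋=(5.6577,-4.8760) cross=-67.355
θ=184°:   branch - wants cross < 0 → take C=(5.6577,-4.8760) (cross=-67.355)
θ=184°: ex = (C−B)/|BC| = (0.8503,-0.5263); ey = (0.5263,0.8503)
θ=184°: P = B + -2.81·ex + -2.21·ey = (-5.5476,-0.5399)
θ=214°: B = A + 2.00·(cos214°, sin214°) = (-1.6581, -1.1184)
θ=214°: |BD| = 13.7038
θ=214°: circle(B,9.00) ∩ circle(D,8.00): a=7.4722, h=5.0167
θ=214°:   candidates: C₊=(5.3797,4.4913) cross=68.747; C₋=(6.1986,-5.5085) cross=-68.747
θ=214°:   branch - wants cross < 0 → take C=(6.1986,-5.5085) (cross=-68.747)
θ=214°: ex = (C−B)/|BC| = (0.8730,-0.4878); ey = (0.4878,0.8730)
θ=214°: P = B + -2.81·ex + -2.21·ey = (-5.1891,-1.6769)
θ=249°: B = A + 2.00·(cos249°, sin249°) = (-0.7167, -1.8672)
θ=249°: |BD| = 12.8531
θ=249°: circle(B,9.00) ∩ circle(D,8.00): a=7.0879, h=5.5464
θ=249°:   candidates: C₊=(5.4902,4.6500) cross=71.288; C₋=(7.1017,-6.3250) cross=-71.288
θ=249°:   branch - wants cross < 0 → take C=(7.1017,-6.3250) (cross=-71.288)
θ=249°: ex = (C−B)/|BC| = (0.8687,-0.4953); ey = (0.4953,0.8687)
θ=249°: P = B + -2.81·ex + -2.21·ey = (-4.2525,-2.3952)
θ=306°: B = A + 2.00·(cos306°, sin306°) = (1.1756, -1.6180)
θ=306°: |BD| = 10.9447
θ=306°: circle(B,9.00) ∩ circle(D,8.00): a=6.2490, h=6.4769
θ=306°:   candidates: C₊=(6.3984,5.7115) cross=70.888; C₋=(8.3134,-7.0999) cross=-70.888
θ=306°:   branch - wants cross < 0 → take C=(8.3134,-7.0999) (cross=-70.888)
θ=306°: ex = (C−B)/|BC| = (0.7931,-0.6091); ey = (0.6091,0.7931)
θ=306°: P = B + -2.81·ex + -2.21·ey = (-2.3991,-1.6592)

θ=184°: -5.55 -0.54
θ=214°: -5.19 -1.68
θ=249°: -4.25 -2.40
θ=306°: -2.40 -1.66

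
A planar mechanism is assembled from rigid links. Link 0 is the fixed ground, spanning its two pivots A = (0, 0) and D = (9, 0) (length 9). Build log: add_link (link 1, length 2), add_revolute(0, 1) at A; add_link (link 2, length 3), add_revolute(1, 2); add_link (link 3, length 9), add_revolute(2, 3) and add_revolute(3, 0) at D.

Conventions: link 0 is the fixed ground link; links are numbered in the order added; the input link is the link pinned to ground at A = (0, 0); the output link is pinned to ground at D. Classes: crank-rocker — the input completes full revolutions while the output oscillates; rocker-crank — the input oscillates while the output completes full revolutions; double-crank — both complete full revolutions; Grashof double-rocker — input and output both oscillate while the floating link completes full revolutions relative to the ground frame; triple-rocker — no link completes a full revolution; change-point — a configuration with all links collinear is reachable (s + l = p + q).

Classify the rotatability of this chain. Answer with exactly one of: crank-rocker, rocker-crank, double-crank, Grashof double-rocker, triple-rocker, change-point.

lengths: ground=9, input=2, coupler=3, output=9
sorted: s=2 (shortest), l=9 (longest), p+q=12
s + l = 11 vs p + q = 12
s + l < p + q (Grashof) with shortest = input link → crank-rocker

crank-rocker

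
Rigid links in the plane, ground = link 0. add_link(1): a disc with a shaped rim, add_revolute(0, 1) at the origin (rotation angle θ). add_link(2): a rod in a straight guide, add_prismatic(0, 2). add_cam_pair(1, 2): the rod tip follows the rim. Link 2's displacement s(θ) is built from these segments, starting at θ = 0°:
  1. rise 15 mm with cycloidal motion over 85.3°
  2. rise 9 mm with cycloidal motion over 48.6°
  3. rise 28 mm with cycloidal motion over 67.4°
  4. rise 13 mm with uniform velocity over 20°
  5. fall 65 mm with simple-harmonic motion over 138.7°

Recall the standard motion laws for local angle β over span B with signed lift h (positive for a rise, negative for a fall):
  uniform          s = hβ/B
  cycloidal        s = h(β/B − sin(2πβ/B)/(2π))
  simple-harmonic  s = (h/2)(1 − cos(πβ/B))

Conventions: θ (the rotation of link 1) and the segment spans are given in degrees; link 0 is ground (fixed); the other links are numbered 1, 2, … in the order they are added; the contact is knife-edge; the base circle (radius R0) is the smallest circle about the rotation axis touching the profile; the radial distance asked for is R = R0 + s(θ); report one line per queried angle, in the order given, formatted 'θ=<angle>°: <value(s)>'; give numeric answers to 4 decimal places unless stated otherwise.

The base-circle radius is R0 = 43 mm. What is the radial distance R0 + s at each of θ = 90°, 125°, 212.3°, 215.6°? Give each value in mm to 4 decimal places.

segment 1 (0° to 85.3°, cycloidal, h = 15) is passed completely: s = 0.0000 + (15) = 15.0000
θ = 90° falls in segment 2 (85.3° to 133.9°, cycloidal, h = 9): β = 90 − 85.3 = 4.7°, B = 48.6°; Δs = 9·(0.0967 − sin(2π·0.0967)/(2π)) = 0.0526; s = 15.0000 + 0.0526 = 15.0526
θ = 125° falls in segment 2 (85.3° to 133.9°, cycloidal, h = 9): β = 125 − 85.3 = 39.7°, B = 48.6°; Δs = 9·(0.8169 − sin(2π·0.8169)/(2π)) = 8.6597; s = 15.0000 + 8.6597 = 23.6597
segment 2 (85.3° to 133.9°, cycloidal, h = 9) is passed completely: s = 15.0000 + (9) = 24.0000
segment 3 (133.9° to 201.3°, cycloidal, h = 28) is passed completely: s = 24.0000 + (28) = 52.0000
θ = 212.3° falls in segment 4 (201.3° to 221.3°, uniform, h = 13): β = 212.3 − 201.3 = 11°, B = 20°; Δs = 13·11/20 = 7.1500; s = 52.0000 + 7.1500 = 59.1500
θ = 215.6° falls in segment 4 (201.3° to 221.3°, uniform, h = 13): β = 215.6 − 201.3 = 14.3°, B = 20°; Δs = 13·14.3/20 = 9.2950; s = 52.0000 + 9.2950 = 61.2950
θ=90°: R = R0 + s = 43 + 15.0526 = 58.0526
θ=125°: R = R0 + s = 43 + 23.6597 = 66.6597
θ=212.3°: R = R0 + s = 43 + 59.1500 = 102.1500
θ=215.6°: R = R0 + s = 43 + 61.2950 = 104.2950

θ=90°: 58.0526
θ=125°: 66.6597
θ=212.3°: 102.1500
θ=215.6°: 104.2950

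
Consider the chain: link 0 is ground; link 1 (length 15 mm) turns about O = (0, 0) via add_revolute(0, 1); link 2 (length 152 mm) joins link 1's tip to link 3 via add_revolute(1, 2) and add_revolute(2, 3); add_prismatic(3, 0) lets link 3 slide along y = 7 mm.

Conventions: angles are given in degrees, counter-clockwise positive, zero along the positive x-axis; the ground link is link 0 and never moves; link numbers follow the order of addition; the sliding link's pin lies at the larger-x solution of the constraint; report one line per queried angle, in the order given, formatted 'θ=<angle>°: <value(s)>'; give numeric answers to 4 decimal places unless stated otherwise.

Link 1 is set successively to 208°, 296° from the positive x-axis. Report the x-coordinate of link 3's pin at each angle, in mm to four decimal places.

geometry: r = 15 mm, L = 152 mm, e = 7 mm
θ=208°: crank pin P = (r cos θ, r sin θ) = (-13.244214, -7.042073)
θ=208°: h = r sin θ − e = -7.042073 − 7 = -14.042073
θ=208°: x = r cos θ + √(L² − h²) = -13.244214 + 151.349992 = 138.105778
θ=296°: crank pin P = (r cos θ, r sin θ) = (6.575567, -13.481911)
θ=296°: h = r sin θ − e = -13.481911 − 7 = -20.481911
θ=296°: x = r cos θ + √(L² − h²) = 6.575567 + 150.613716 = 157.189283

θ=208°: 138.1058
θ=296°: 157.1893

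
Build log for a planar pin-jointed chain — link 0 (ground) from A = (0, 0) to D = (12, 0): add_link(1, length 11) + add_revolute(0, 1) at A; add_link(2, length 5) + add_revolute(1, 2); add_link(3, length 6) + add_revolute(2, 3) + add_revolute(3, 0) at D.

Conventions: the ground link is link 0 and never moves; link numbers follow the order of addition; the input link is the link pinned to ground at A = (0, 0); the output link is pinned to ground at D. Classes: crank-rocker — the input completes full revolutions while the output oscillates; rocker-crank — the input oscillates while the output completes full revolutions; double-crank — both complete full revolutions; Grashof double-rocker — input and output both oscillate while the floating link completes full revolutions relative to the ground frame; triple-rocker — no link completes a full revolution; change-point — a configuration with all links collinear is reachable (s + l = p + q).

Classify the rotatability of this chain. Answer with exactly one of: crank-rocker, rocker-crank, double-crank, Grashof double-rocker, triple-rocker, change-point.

lengths: ground=12, input=11, coupler=5, output=6
sorted: s=5 (shortest), l=12 (longest), p+q=17
s + l = 17 vs p + q = 17
s + l = p + q → change-point (collinear configuration reachable)

change-point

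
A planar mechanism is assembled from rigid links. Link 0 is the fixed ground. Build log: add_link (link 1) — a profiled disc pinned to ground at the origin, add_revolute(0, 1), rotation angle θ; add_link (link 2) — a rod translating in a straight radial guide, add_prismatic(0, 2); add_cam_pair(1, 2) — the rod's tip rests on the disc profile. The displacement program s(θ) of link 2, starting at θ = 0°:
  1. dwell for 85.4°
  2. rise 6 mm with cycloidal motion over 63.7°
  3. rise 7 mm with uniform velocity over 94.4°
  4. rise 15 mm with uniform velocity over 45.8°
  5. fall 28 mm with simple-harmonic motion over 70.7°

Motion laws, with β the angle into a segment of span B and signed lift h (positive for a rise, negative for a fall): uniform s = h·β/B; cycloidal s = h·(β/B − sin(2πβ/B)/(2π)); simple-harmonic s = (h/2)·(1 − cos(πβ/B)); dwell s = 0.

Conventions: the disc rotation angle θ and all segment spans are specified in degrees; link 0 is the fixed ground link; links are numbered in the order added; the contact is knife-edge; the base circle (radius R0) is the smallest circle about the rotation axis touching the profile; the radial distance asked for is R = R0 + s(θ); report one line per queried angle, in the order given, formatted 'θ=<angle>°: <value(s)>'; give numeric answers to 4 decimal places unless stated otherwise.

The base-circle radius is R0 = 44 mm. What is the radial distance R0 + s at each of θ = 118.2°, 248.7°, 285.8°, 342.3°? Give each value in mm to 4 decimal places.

seg 1 [0°–85.4°] dwell: s stays 0.0000
seg 2 [85.4°–149.1°] cycloidal, h=6: θ=118.2° here. β=32.8, B=63.7. 6·(0.5149 − sin(2π·0.5149)/(2π)) = 3.1788 → s = 3.1788
seg 2 [85.4°–149.1°] cycloidal, h=6: full span → s += 6 → s = 6.0000
seg 3 [149.1°–243.5°] uniform, h=7: full span → s += 7 → s = 13.0000
seg 4 [243.5°–289.3°] uniform, h=15: θ=248.7° here. β=5.2, B=45.8. 15·5.2/45.8 = 1.7031 → s = 14.7031
seg 4 [243.5°–289.3°] uniform, h=15: θ=285.8° here. β=42.3, B=45.8. 15·42.3/45.8 = 13.8537 → s = 26.8537
seg 4 [243.5°–289.3°] uniform, h=15: full span → s += 15 → s = 28.0000
seg 5 [289.3°–360°] simple-harmonic, h=-28: θ=342.3° here. β=53, B=70.7. -28/2·(1 − cos(π·0.7496)) = -23.8885 → s = 4.1115
θ=118.2°: R = R0 + s = 44 + 3.1788 = 47.1788
θ=248.7°: R = R0 + s = 44 + 14.7031 = 58.7031
θ=285.8°: R = R0 + s = 44 + 26.8537 = 70.8537
θ=342.3°: R = R0 + s = 44 + 4.1115 = 48.1115

θ=118.2°: 47.1788
θ=248.7°: 58.7031
θ=285.8°: 70.8537
θ=342.3°: 48.1115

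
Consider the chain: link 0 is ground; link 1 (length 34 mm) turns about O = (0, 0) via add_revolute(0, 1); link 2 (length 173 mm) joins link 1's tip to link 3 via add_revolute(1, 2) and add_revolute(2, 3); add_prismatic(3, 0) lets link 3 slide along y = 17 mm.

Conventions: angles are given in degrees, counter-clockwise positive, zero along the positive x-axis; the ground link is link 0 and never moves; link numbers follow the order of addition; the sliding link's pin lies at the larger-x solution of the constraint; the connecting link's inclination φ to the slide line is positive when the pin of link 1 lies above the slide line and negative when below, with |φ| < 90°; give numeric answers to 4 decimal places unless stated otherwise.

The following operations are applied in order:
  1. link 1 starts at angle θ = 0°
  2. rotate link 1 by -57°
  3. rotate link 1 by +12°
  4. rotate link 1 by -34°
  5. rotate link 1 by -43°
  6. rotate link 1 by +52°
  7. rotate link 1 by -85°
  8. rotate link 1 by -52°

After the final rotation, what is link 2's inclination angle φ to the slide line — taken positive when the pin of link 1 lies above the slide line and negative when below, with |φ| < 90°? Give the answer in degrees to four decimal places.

geometry: r = 34 mm, L = 173 mm, e = 17 mm; θ starts at 0°
rotate link 1 by -57°: θ ← 0° -57° = -57°
rotate link 1 by +12°: θ ← -57° +12° = -45°
rotate link 1 by -34°: θ ← -45° -34° = -79°
rotate link 1 by -43°: θ ← -79° -43° = -122°
rotate link 1 by +52°: θ ← -122° +52° = -70°
rotate link 1 by -85°: θ ← -70° -85° = -155°
rotate link 1 by -52°: θ ← -155° -52° = -207°
h = r sin θ − e = 15.435677 − 17 = -1.564323
sin φ = h / L = -1.564323 / 173 = -0.00904233
φ = arcsin(-0.00904233) = -0.518094°

-0.5181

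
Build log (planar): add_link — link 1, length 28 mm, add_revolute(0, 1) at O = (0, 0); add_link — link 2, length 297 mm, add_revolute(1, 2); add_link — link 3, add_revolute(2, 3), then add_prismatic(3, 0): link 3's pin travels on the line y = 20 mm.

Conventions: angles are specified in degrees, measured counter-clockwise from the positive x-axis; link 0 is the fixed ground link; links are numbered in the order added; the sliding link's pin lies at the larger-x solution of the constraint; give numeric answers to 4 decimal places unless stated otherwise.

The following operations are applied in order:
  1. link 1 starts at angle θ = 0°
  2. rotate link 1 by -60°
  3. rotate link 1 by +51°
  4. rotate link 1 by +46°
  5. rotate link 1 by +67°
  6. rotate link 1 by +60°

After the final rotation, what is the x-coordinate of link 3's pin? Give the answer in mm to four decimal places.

geometry: r = 28 mm, L = 297 mm, e = 20 mm; θ starts at 0°
rotate link 1 by -60°: θ ← 0° -60° = -60°
rotate link 1 by +51°: θ ← -60° +51° = -9°
rotate link 1 by +46°: θ ← -9° +46° = 37°
rotate link 1 by +67°: θ ← 37° +67° = 104°
rotate link 1 by +60°: θ ← 104° +60° = 164°
crank pin P = (r cos θ, r sin θ) = (-26.915327, 7.717846)
h = r sin θ − e = 7.717846 − 20 = -12.282154
x = r cos θ + √(L² − h²) = -26.915327 + 296.745933 = 269.830605

269.8306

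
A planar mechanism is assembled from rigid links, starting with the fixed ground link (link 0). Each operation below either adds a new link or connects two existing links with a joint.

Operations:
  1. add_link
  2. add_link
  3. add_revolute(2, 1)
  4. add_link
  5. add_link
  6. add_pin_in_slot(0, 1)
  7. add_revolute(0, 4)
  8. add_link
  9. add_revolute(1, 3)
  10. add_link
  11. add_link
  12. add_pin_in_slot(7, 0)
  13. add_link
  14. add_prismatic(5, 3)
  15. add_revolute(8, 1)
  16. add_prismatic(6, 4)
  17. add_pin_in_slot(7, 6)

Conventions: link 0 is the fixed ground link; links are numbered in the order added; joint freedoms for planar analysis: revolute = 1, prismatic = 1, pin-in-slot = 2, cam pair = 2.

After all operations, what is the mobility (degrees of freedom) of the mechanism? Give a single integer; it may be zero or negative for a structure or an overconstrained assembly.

L=1 J1=0 J2=0
add link → L=2 J1=0 J2=0
add link → L=3 J1=0 J2=0
R@2,1 dof=1 J1 → L=3 J1=1 J2=0
add link → L=4 J1=1 J2=0
add link → L=5 J1=1 J2=0
PS@0,1 dof=2 J2 → L=5 J1=1 J2=1
R@0,4 dof=1 J1 → L=5 J1=2 J2=1
add link → L=6 J1=2 J2=1
R@1,3 dof=1 J1 → L=6 J1=3 J2=1
add link → L=7 J1=3 J2=1
add link → L=8 J1=3 J2=1
PS@7,0 dof=2 J2 → L=8 J1=3 J2=2
add link → L=9 J1=3 J2=2
P@5,3 dof=1 J1 → L=9 J1=4 J2=2
R@8,1 dof=1 J1 → L=9 J1=5 J2=2
P@6,4 dof=1 J1 → L=9 J1=6 J2=2
PS@7,6 dof=2 J2 → L=9 J1=6 J2=3
M=3(L−1)−2J1−J2=3·8−2·6−3=9

M = 9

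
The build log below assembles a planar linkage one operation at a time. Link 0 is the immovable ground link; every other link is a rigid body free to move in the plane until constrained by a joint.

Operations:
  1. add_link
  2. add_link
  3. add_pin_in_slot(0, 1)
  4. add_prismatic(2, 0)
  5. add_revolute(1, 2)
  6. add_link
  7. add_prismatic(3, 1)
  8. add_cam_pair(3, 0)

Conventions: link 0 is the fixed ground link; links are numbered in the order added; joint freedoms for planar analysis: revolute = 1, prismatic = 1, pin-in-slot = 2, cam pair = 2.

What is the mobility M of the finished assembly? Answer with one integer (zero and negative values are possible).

(L,J1,J2)=(1,0,0); link0 fixed
link1: (2,0,0)
link2: (3,0,0)
PS 0-1 [J2]: (3,0,1)
P 2-0 [J1]: (3,1,1)
R 1-2 [J1]: (3,2,1)
link3: (4,2,1)
P 3-1 [J1]: (4,3,1)
C 3-0 [J2]: (4,3,2)
Grübler: 3·3 − 2·3 − 2 = 1

M = 1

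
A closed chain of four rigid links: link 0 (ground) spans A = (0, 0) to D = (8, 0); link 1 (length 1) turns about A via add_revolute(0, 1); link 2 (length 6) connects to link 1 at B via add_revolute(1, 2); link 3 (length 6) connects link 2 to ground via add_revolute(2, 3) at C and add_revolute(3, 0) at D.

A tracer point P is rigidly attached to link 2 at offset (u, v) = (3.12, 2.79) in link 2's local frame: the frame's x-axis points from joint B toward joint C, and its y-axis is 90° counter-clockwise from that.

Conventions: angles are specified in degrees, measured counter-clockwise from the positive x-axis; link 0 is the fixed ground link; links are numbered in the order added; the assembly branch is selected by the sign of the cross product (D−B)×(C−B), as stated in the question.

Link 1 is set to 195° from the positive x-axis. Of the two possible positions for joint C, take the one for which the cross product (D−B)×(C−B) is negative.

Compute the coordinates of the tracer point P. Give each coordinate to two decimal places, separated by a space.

A=(0,0), D=(8.00,0)
B = A + 1.00·(cos195°, sin195°) = (-0.9659, -0.2588)
|BD| = 8.9697
circle(B,6.00) ∩ circle(D,6.00): a=4.4848, h=3.9858
  candidates: C₊=(3.4020,3.8547) cross=35.751; C₋=(3.6320,-4.1135) cross=-35.751
  branch - wants cross < 0 → take C=(3.6320,-4.1135) (cross=-35.751)
ex = (C−B)/|BC| = (0.7663,-0.6424); ey = (0.6424,0.7663)
P = B + 3.12·ex + 2.79·ey = (3.2175,-0.1252)

3.22 -0.13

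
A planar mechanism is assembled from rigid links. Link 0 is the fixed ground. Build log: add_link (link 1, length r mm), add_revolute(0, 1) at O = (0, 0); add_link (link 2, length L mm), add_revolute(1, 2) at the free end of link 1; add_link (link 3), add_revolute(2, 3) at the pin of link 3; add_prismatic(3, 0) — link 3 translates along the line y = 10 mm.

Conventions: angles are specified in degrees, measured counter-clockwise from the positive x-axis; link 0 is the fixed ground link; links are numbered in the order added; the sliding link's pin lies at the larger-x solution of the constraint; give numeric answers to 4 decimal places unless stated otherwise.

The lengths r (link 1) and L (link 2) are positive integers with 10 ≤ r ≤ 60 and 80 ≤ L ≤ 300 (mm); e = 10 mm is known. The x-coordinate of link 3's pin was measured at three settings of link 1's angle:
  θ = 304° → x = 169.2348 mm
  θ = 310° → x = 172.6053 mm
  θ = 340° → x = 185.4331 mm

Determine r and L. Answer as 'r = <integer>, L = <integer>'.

constraint per measurement: (x − r cos θ)² + (r sin θ − e)² = L²
subtracting the θ₁ and θ₂ equations cancels the r² and L² terms:
r = (x₁² − x₂²) / (2[(x₁cos θ₁ + e sin θ₁) − (x₂cos θ₂ + e sin θ₂)]) = 34.0003 → r = 34
L² = (x₁ − r cos θ₁)² + (r sin θ₁ − e)² = 24024.9899 → L = 155.0000 → L = 155
check at θ₃=340°: x = 185.4331 (printed 185.4331) ✓

r = 34, L = 155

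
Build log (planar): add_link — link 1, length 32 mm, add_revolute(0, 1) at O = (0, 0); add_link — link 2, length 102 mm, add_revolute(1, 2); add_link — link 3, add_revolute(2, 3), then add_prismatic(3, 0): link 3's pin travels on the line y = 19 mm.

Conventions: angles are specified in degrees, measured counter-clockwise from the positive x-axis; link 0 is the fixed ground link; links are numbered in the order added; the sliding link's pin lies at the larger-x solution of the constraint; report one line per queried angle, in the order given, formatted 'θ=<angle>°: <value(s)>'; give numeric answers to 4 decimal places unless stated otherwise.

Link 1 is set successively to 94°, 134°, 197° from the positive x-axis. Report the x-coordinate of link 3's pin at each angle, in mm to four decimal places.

geometry: r = 32 mm, L = 102 mm, e = 19 mm
θ=94°: crank pin P = (r cos θ, r sin θ) = (-2.232207, 31.922050)
θ=94°: h = r sin θ − e = 31.922050 − 19 = 12.922050
θ=94°: x = r cos θ + √(L² − h²) = -2.232207 + 101.178163 = 98.945956
θ=134°: crank pin P = (r cos θ, r sin θ) = (-22.229068, 23.018874)
θ=134°: h = r sin θ − e = 23.018874 − 19 = 4.018874
θ=134°: x = r cos θ + √(L² − h²) = -22.229068 + 101.920796 = 79.691728
θ=197°: crank pin P = (r cos θ, r sin θ) = (-30.601752, -9.355895)
θ=197°: h = r sin θ − e = -9.355895 − 19 = -28.355895
θ=197°: x = r cos θ + √(L² − h²) = -30.601752 + 97.979300 = 67.377548

θ=94°: 98.9460
θ=134°: 79.6917
θ=197°: 67.3775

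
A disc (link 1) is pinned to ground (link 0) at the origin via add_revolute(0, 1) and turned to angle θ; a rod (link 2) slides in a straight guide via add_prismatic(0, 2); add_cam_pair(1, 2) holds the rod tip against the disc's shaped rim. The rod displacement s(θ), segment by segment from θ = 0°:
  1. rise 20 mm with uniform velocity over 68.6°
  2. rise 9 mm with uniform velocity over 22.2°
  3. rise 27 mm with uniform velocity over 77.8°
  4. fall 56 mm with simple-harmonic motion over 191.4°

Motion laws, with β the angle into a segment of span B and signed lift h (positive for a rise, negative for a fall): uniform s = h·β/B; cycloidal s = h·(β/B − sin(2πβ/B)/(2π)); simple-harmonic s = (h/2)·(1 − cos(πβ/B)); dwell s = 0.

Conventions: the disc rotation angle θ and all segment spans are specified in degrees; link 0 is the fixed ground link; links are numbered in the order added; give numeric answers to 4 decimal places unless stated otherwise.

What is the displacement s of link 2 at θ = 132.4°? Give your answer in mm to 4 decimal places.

segment 1 (0° to 68.6°, uniform, h = 20) is passed completely: s = 0.0000 + (20) = 20.0000
segment 2 (68.6° to 90.8°, uniform, h = 9) is passed completely: s = 20.0000 + (9) = 29.0000
θ = 132.4° falls in segment 3 (90.8° to 168.6°, uniform, h = 27): β = 132.4 − 90.8 = 41.6°, B = 77.8°; Δs = 27·41.6/77.8 = 14.4370; s = 29.0000 + 14.4370 = 43.4370

43.4370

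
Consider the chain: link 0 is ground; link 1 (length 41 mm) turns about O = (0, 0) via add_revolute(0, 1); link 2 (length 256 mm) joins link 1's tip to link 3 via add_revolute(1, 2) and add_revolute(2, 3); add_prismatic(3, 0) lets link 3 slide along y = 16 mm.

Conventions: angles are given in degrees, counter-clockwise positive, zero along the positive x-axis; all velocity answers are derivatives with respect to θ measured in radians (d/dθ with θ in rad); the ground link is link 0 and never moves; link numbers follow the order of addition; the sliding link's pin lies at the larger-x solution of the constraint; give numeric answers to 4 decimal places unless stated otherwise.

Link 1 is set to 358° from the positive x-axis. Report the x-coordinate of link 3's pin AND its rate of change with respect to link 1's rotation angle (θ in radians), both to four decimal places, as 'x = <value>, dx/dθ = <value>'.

geometry: r = 41 mm, L = 256 mm, e = 16 mm
crank pin P = (r cos θ, r sin θ) = (40.975024, -1.430879)
h = r sin θ − e = -1.430879 − 16 = -17.430879
x = r cos θ + √(L² − h²) = 40.975024 + 255.405882 = 296.380906
dx/dθ = −r sin θ − h·r cos θ/√(L² − h²) (θ in radians; h = -17.430879) = 4.227333

x = 296.3809, dx/dθ = 4.2273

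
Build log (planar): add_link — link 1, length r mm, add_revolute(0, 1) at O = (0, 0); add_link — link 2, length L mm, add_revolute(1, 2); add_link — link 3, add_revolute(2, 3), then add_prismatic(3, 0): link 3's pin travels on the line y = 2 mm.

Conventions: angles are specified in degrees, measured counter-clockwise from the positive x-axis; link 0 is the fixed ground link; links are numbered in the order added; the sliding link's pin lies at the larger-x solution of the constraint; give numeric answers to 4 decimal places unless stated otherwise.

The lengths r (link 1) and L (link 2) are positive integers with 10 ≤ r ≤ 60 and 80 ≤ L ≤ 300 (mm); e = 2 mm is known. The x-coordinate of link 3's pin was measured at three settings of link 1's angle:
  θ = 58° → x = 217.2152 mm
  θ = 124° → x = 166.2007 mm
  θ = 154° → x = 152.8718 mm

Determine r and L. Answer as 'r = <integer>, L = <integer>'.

constraint per measurement: (x − r cos θ)² + (r sin θ − e)² = L²
subtracting the θ₁ and θ₂ equations cancels the r² and L² terms:
r = (x₁² − x₂²) / (2[(x₁cos θ₁ + e sin θ₁) − (x₂cos θ₂ + e sin θ₂)]) = 47.0000 → r = 47
L² = (x₁ − r cos θ₁)² + (r sin θ₁ − e)² = 38415.9973 → L = 196.0000 → L = 196
check at θ₃=154°: x = 152.8718 (printed 152.8718) ✓

r = 47, L = 196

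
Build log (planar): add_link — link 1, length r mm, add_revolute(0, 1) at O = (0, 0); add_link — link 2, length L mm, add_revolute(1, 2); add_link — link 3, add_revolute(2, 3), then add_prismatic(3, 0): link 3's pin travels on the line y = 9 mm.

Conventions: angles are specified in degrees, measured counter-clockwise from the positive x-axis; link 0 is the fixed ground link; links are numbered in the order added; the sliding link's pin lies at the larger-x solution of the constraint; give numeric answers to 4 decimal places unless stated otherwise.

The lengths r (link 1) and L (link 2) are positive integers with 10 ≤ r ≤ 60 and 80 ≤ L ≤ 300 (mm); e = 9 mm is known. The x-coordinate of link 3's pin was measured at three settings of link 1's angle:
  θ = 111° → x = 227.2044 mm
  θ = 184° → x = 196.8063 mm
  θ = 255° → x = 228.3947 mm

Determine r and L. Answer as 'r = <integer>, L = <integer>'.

constraint per measurement: (x − r cos θ)² + (r sin θ − e)² = L²
subtracting the θ₁ and θ₂ equations cancels the r² and L² terms:
r = (x₁² − x₂²) / (2[(x₁cos θ₁ + e sin θ₁) − (x₂cos θ₂ + e sin θ₂)]) = 51.9999 → r = 52
L² = (x₁ − r cos θ₁)² + (r sin θ₁ − e)² = 62000.9767 → L = 249.0000 → L = 249
check at θ₃=255°: x = 228.3947 (printed 228.3947) ✓

r = 52, L = 249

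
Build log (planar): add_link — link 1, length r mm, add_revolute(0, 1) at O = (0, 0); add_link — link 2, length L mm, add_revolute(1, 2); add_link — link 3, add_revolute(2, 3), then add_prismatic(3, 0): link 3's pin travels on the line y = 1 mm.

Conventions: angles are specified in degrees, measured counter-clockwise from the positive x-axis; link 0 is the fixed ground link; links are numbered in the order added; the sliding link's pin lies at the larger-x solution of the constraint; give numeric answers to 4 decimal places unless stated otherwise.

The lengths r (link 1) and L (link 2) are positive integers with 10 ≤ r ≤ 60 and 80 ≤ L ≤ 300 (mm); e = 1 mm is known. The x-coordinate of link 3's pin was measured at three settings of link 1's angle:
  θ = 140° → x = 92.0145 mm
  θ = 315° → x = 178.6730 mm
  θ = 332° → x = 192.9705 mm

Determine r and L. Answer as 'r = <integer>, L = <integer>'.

constraint per measurement: (x − r cos θ)² + (r sin θ − e)² = L²
subtracting the θ₁ and θ₂ equations cancels the r² and L² terms:
r = (x₁² − x₂²) / (2[(x₁cos θ₁ + e sin θ₁) − (x₂cos θ₂ + e sin θ₂)]) = 60.0000 → r = 60
L² = (x₁ − r cos θ₁)² + (r sin θ₁ − e)² = 20448.9973 → L = 143.0000 → L = 143
check at θ₃=332°: x = 192.9705 (printed 192.9705) ✓

r = 60, L = 143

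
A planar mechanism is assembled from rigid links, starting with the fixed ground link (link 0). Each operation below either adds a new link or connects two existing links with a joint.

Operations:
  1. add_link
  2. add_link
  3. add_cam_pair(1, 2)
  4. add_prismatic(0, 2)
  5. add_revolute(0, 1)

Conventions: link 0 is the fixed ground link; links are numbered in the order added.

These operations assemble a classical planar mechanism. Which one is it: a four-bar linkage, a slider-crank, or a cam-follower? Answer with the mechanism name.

links: 3 (incl. ground); joints: 1 revolute, 1 prismatic, 1 higher (cam) pair, forming one closed loop
3 links, revolute + prismatic + higher pair in one loop → cam-follower

cam-follower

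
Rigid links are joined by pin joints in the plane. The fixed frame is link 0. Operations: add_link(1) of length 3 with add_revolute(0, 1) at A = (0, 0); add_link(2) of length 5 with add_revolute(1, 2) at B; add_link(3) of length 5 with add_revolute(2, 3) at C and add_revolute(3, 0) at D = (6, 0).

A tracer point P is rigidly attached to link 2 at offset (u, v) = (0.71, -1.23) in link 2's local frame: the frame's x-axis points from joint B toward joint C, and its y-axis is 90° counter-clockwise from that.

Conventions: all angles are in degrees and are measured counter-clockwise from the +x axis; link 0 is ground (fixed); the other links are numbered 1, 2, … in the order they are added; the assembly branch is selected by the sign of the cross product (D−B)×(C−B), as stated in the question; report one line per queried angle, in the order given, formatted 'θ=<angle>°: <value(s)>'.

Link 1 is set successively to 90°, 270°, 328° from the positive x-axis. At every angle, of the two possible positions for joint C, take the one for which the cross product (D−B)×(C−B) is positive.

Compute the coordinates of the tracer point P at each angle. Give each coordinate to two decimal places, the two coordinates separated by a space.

A=(0,0), D=(6.00,0)
θ=90°: B = A + 3.00·(cos90°, sin90°) = (0.0000, 3.0000)
θ=90°: |BD| = 6.7082
θ=90°: circle(B,5.00) ∩ circle(D,5.00): a=3.3541, h=3.7081
θ=90°:   candidates: C₊=(4.6583,4.8166) cross=24.875; C₋=(1.3417,-1.8166) cross=-24.875
θ=90°:   branch + wants cross > 0 → take C=(4.6583,4.8166) (cross=24.875)
θ=90°: ex = (C−B)/|BC| = (0.9317,0.3633); ey = (-0.3633,0.9317)
θ=90°: P = B + 0.71·ex + -1.23·ey = (1.1084,2.1120)
θ=270°: B = A + 3.00·(cos270°, sin270°) = (-0.0000, -3.0000)
θ=270°: |BD| = 6.7082
θ=270°: circle(B,5.00) ∩ circle(D,5.00): a=3.3541, h=3.7081
θ=270°:   candidates: C₊=(1.3417,1.8166) cross=24.875; C₋=(4.6583,-4.8166) cross=-24.875
θ=270°:   branch + wants cross > 0 → take C=(1.3417,1.8166) (cross=24.875)
θ=270°: ex = (C−B)/|BC| = (0.2683,0.9633); ey = (-0.9633,0.2683)
θ=270°: P = B + 0.71·ex + -1.23·ey = (1.3754,-2.6461)
θ=328°: B = A + 3.00·(cos328°, sin328°) = (2.5441, -1.5898)
θ=328°: |BD| = 3.8040
θ=328°: circle(B,5.00) ∩ circle(D,5.00): a=1.9020, h=4.6241
θ=328°:   candidates: C₊=(2.3396,3.4061) cross=17.590; C₋=(6.2046,-4.9958) cross=-17.590
θ=328°:   branch + wants cross > 0 → take C=(2.3396,3.4061) (cross=17.590)
θ=328°: ex = (C−B)/|BC| = (-0.0409,0.9992); ey = (-0.9992,-0.0409)
θ=328°: P = B + 0.71·ex + -1.23·ey = (3.7441,-0.8300)

θ=90°: 1.11 2.11
θ=270°: 1.38 -2.65
θ=328°: 3.74 -0.83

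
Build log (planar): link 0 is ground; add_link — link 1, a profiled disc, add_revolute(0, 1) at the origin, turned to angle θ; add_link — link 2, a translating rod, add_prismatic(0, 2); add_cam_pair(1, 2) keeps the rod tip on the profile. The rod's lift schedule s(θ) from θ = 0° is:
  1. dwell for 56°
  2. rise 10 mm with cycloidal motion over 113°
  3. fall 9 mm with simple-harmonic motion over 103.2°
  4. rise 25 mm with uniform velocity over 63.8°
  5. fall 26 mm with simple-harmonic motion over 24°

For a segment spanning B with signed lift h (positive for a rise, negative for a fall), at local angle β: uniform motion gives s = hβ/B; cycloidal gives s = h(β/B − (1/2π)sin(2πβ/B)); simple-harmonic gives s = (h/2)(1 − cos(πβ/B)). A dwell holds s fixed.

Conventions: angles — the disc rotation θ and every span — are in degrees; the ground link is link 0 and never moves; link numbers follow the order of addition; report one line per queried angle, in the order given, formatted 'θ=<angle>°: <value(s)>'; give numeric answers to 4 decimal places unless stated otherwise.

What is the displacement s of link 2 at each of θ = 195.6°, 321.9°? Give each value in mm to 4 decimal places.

seg 1 [0°–56°] dwell: s stays 0.0000
seg 2 [56°–169°] cycloidal, h=10: full span → s += 10 → s = 10.0000
seg 3 [169°–272.2°] simple-harmonic, h=-9: θ=195.6° here. β=26.6, B=103.2. -9/2·(1 − cos(π·0.2578)) = -1.3964 → s = 8.6036
seg 3 [169°–272.2°] simple-harmonic, h=-9: full span → s += -9 → s = 1.0000
seg 4 [272.2°–336°] uniform, h=25: θ=321.9° here. β=49.7, B=63.8. 25·49.7/63.8 = 19.4749 → s = 20.4749

θ=195.6°: 8.6036
θ=321.9°: 20.4749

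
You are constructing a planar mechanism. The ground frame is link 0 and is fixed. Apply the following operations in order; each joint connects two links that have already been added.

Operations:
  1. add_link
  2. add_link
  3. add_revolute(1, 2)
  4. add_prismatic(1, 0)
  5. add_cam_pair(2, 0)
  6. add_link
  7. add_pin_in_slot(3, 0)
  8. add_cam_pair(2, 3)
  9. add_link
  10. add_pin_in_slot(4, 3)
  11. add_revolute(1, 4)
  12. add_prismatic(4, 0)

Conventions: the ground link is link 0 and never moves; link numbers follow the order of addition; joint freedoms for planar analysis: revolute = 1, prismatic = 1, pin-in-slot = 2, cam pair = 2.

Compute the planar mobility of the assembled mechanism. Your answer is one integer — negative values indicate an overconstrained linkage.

L=1 J1=0 J2=0
add link → L=2 J1=0 J2=0
add link → L=3 J1=0 J2=0
R@1,2 dof=1 J1 → L=3 J1=1 J2=0
P@1,0 dof=1 J1 → L=3 J1=2 J2=0
C@2,0 dof=2 J2 → L=3 J1=2 J2=1
add link → L=4 J1=2 J2=1
PS@3,0 dof=2 J2 → L=4 J1=2 J2=2
C@2,3 dof=2 J2 → L=4 J1=2 J2=3
add link → L=5 J1=2 J2=3
PS@4,3 dof=2 J2 → L=5 J1=2 J2=4
R@1,4 dof=1 J1 → L=5 J1=3 J2=4
P@4,0 dof=1 J1 → L=5 J1=4 J2=4
M=3(L−1)−2J1−J2=3·4−2·4−4=0

M = 0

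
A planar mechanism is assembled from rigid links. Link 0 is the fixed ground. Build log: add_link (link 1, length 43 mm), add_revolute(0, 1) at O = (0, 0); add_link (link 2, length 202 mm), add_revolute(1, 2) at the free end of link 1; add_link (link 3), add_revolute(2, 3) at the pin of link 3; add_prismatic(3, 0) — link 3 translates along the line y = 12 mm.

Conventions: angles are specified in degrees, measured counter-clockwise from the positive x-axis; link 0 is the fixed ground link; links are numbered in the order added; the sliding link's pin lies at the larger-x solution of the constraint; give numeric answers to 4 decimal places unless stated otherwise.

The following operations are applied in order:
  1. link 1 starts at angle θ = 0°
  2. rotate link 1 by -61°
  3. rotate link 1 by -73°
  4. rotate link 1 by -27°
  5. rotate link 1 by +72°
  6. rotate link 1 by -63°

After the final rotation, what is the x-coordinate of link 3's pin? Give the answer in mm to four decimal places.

geometry: r = 43 mm, L = 202 mm, e = 12 mm; θ starts at 0°
rotate link 1 by -61°: θ ← 0° -61° = -61°
rotate link 1 by -73°: θ ← -61° -73° = -134°
rotate link 1 by -27°: θ ← -134° -27° = -161°
rotate link 1 by +72°: θ ← -161° +72° = -89°
rotate link 1 by -63°: θ ← -89° -63° = -152°
crank pin P = (r cos θ, r sin θ) = (-37.966746, -20.187277)
h = r sin θ − e = -20.187277 − 12 = -32.187277
x = r cos θ + √(L² − h²) = -37.966746 + 199.419104 = 161.452358

161.4524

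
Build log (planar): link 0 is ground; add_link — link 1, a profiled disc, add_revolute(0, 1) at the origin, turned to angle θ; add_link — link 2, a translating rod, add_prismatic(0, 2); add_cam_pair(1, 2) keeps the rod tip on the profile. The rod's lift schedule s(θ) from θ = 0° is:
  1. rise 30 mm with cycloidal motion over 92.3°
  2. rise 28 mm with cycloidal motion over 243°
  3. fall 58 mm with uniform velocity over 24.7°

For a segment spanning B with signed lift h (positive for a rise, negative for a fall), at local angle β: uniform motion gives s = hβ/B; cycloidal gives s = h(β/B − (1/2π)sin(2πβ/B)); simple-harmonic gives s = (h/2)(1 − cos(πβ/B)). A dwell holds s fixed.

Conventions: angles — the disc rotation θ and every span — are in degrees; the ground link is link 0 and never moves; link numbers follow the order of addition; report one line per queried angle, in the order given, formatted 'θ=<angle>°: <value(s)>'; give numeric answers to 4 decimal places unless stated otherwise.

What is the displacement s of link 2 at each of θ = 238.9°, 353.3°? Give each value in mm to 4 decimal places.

seg 1 [0°–92.3°] cycloidal, h=30: full span → s += 30 → s = 30.0000
seg 2 [92.3°–335.3°] cycloidal, h=28: θ=238.9° here. β=146.6, B=243. 28·(0.6033 − sin(2π·0.6033)/(2π)) = 19.5856 → s = 49.5856
seg 2 [92.3°–335.3°] cycloidal, h=28: full span → s += 28 → s = 58.0000
seg 3 [335.3°–360°] uniform, h=-58: θ=353.3° here. β=18, B=24.7. -58·18/24.7 = -42.2672 → s = 15.7328

θ=238.9°: 49.5856
θ=353.3°: 15.7328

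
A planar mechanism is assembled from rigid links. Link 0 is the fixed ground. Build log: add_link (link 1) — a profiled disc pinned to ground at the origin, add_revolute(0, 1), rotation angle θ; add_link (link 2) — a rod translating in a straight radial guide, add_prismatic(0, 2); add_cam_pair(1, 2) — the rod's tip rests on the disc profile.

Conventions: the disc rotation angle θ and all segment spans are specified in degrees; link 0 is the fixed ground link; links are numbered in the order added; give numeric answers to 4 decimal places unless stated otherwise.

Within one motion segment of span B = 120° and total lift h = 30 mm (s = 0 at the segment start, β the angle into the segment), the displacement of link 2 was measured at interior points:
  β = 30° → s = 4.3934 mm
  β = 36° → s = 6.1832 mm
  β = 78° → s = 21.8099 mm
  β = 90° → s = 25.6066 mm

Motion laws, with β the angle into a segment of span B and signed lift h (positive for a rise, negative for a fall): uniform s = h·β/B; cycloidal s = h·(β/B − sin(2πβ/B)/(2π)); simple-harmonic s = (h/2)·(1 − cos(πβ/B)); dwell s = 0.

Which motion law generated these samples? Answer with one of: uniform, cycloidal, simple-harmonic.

candidates at β/B = r: uniform s = h·r (linear in β); cycloidal s = h·(r − sin(2πr)/(2π)); simple-harmonic s = (h/2)(1 − cos(πr))
β=30°: printed 4.3934 | uniform 7.5000, cycloidal 2.7254, simple-harmonic 4.3934
β=36°: printed 6.1832 | uniform 9.0000, cycloidal 4.4590, simple-harmonic 6.1832
β=78°: printed 21.8099 | uniform 19.5000, cycloidal 23.3628, simple-harmonic 21.8099
β=90°: printed 25.6066 | uniform 22.5000, cycloidal 27.2746, simple-harmonic 25.6066
only one law matches every sample → simple-harmonic

simple-harmonic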